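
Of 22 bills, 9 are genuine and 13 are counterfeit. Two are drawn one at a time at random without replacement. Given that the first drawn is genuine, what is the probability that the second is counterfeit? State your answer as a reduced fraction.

13/21

After removing one genuine, 21 remain: 8 genuine and 13 counterfeit.
So the probability the next is counterfeit is 13/21.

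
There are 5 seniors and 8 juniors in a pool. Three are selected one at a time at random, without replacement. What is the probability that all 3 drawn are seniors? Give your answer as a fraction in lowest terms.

5/143

Multiply the conditional probabilities at each draw: 5/13 · 4/12 · 3/11 = 60/1716 = 5/143.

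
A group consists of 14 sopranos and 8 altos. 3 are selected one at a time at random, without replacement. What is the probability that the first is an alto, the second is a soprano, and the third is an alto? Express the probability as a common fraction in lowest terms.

Multiply the conditional probabilities at each draw: 8/22 · 14/21 · 7/20 = 784/9240 = 14/165.

14/165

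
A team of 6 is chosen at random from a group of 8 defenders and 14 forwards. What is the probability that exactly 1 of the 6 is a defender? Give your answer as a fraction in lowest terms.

There are C(22,6) = 74613 ways to choose 6 from 22.
Selections with exactly 1 defender: choose 1 of the 8 defenders and 5 of the 14 forwards, C(8,1)·C(14,5) = 8·2002 = 16016.
Probability = 16016/74613 = 208/969.

208/969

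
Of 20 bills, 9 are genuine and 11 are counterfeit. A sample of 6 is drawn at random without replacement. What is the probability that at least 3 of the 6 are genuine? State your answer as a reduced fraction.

There are C(20,6) = 38760 ways to choose the 6.
Count the complement (fewer than 3 genuine): C(9,0)·C(11,6) + C(9,1)·C(11,5) + C(9,2)·C(11,4) = 462 + 4158 + 11880 = 16500.
Probability = 1 − 16500/38760 = 22260/38760 = 371/646.

371/646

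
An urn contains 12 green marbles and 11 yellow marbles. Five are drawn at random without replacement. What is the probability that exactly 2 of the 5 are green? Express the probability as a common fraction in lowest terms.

990/3059

There are C(23,5) = 33649 ways to choose 5 from 23.
Selections with exactly 2 green: choose 2 of the 12 green and 3 of the 11 yellow, C(12,2)·C(11,3) = 66·165 = 10890.
Probability = 10890/33649 = 990/3059.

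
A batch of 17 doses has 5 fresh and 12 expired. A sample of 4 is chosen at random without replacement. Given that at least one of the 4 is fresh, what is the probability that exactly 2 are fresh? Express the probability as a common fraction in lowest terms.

132/377

Work in counts. Selections with at least one fresh: C(17,4) − C(12,4) = 2380 − 495 = 1885.
Of those, selections where exactly 2 are fresh: C(5,2)·C(12,2) = 10·66 = 660.
Conditional probability = 660/1885 = 132/377.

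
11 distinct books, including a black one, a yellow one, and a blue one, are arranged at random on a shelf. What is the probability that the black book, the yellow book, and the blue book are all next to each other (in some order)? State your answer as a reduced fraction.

3/55

There are 11! = 39916800 arrangements.
Treat the three as one block: 9! placements × 3! orders within the block = 362880·6 = 2177280.
Probability = 2177280/39916800 = 3/55.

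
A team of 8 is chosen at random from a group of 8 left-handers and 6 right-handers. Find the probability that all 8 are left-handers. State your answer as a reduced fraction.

There are C(14,8) = 3003 possible selections.
Selections with all left-handers: C(8,8) = 1.
Probability = 1/3003.

1/3003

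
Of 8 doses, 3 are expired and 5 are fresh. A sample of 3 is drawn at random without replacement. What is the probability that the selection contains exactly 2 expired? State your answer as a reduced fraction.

15/56

Total number of selections: C(8,3) = 56.
Selections with exactly 2 expired: choose 2 of the 3 expired and 1 of the 5 fresh, C(3,2)·C(5,1) = 3·5 = 15.
Probability = 15/56.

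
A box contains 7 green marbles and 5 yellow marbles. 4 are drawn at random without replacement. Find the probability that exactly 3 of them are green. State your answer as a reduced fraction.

Total number of selections: C(12,4) = 495.
Selections with exactly 3 green: choose 3 of the 7 green and 1 of the 5 yellow, C(7,3)·C(5,1) = 35·5 = 175.
Probability = 175/495 = 35/99.

35/99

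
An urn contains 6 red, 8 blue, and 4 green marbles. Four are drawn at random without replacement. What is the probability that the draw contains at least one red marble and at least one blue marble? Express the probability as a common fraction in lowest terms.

589/765

There are C(18,4) = 3060 possible draws.
By inclusion-exclusion on the complements, draws missing all red or all blue: C(12,4) + C(10,4) − C(4,4) = 495 + 210 − 1 = 704.
So draws with at least one of each: 3060 − 704 = 2356, probability 2356/3060 = 589/765.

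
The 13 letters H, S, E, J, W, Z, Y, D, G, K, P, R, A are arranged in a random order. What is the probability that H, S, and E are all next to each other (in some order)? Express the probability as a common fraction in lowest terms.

1/26

There are 13! = 6227020800 arrangements.
Treat the three as one block: 11! placements × 3! orders within the block = 39916800·6 = 239500800.
Probability = 239500800/6227020800 = 1/26.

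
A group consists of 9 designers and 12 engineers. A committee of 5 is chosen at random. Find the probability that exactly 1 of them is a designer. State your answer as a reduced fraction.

Total number of selections: C(21,5) = 20349.
Selections with exactly 1 designer: choose 1 of the 9 designers and 4 of the 12 engineers, C(9,1)·C(12,4) = 9·495 = 4455.
Probability = 4455/20349 = 495/2261.

495/2261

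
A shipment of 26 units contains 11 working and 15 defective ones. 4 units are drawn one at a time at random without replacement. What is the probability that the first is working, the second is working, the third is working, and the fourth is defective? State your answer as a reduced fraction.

Multiply the conditional probabilities at each draw: 11/26 · 10/25 · 9/24 · 15/23 = 14850/358800 = 99/2392.

99/2392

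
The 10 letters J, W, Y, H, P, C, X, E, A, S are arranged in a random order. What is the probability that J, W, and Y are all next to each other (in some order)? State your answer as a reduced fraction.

1/15

There are 10! = 3628800 arrangements.
Treat the three as one block: 8! placements × 3! orders within the block = 40320·6 = 241920.
Probability = 241920/3628800 = 1/15.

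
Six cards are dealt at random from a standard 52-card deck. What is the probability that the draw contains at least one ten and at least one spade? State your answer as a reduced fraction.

6772177/20358520

There are C(52,6) = 20358520 possible draws.
By inclusion-exclusion on the complements, draws missing all tens or all spades: C(48,6) + C(39,6) − C(36,6) = 12271512 + 3262623 − 1947792 = 13586343.
So draws with at least one of each: 20358520 − 13586343 = 6772177, probability 6772177/20358520.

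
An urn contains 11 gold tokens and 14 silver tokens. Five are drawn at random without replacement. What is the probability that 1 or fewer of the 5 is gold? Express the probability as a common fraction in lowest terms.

Total selections: C(25,5) = 53130.
Favorable selections (1 or fewer gold): C(11,0)·C(14,5) + C(11,1)·C(14,4) = 2002 + 11011 = 13013.
Probability = 13013/53130 = 169/690.

169/690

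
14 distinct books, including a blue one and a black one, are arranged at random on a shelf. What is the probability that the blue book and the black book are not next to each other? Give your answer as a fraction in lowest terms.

There are 14! = 87178291200 arrangements.
Arrangements with the blue book and the black book adjacent: 2·13! = 12454041600.
So not adjacent: 87178291200 − 12454041600 = 74724249600, probability 74724249600/87178291200 = 6/7.

6/7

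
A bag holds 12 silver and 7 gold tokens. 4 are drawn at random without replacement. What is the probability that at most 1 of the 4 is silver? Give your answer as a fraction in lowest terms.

There are C(19,4) = 3876 ways to choose the 4.
Favorable selections (at most 1 silver): C(12,0)·C(7,4) + C(12,1)·C(7,3) = 35 + 420 = 455.
Probability = 455/3876.

455/3876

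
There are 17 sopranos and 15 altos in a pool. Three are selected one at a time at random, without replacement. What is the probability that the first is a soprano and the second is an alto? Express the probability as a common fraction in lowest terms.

255/992

Multiply the conditional probabilities at each draw: 17/32 · 15/31 = 255/992.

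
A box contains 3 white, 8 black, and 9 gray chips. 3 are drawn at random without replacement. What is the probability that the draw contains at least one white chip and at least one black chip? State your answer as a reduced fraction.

27/95

There are C(20,3) = 1140 possible draws.
By inclusion-exclusion on the complements, draws missing all white or all black: C(17,3) + C(12,3) − C(9,3) = 680 + 220 − 84 = 816.
So draws with at least one of each: 1140 − 816 = 324, probability 324/1140 = 27/95.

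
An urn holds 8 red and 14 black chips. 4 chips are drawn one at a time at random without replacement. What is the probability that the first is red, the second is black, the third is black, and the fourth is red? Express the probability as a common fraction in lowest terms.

182/3135

Multiply the conditional probabilities at each draw: 8/22 · 14/21 · 13/20 · 7/19 = 10192/175560 = 182/3135.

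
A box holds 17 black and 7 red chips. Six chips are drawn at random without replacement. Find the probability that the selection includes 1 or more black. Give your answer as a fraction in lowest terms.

19227/19228

Total selections: C(24,6) = 134596.
Favorable selections (1 or more black): C(17,1)·C(7,5) + C(17,2)·C(7,4) + C(17,3)·C(7,3) + C(17,4)·C(7,2) + C(17,5)·C(7,1) + C(17,6)·C(7,0) = 357 + 4760 + 23800 + 49980 + 43316 + 12376 = 134589.
Probability = 134589/134596 = 19227/19228.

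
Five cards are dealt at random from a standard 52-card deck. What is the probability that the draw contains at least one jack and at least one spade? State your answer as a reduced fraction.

229297/866320

There are C(52,5) = 2598960 possible draws.
By inclusion-exclusion on the complements, draws missing all jacks or all spades: C(48,5) + C(39,5) − C(36,5) = 1712304 + 575757 − 376992 = 1911069.
So draws with at least one of each: 2598960 − 1911069 = 687891, probability 687891/2598960 = 229297/866320.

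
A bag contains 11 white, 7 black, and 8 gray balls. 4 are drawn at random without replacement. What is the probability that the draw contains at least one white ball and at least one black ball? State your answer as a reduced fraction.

There are C(26,4) = 14950 possible draws.
By inclusion-exclusion on the complements, draws missing all white or all black: C(15,4) + C(19,4) − C(8,4) = 1365 + 3876 − 70 = 5171.
So draws with at least one of each: 14950 − 5171 = 9779, probability 9779/14950.

9779/14950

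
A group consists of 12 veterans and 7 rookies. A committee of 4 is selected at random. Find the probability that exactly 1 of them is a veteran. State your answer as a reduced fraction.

35/323

The sample space is all 4-subsets of the 19: C(19,4) = 3876.
Selections with exactly 1 veteran: choose 1 of the 12 veterans and 3 of the 7 rookies, C(12,1)·C(7,3) = 12·35 = 420.
Probability = 420/3876 = 35/323.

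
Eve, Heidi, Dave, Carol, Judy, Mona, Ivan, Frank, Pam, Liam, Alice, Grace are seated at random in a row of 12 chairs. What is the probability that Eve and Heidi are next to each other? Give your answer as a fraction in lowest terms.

There are 12! = 479001600 arrangements.
Treat Eve and Heidi as a block: 11! arrangements of the blocks × 2 orders within the block = 2·39916800 = 79833600.
Probability = 79833600/479001600 = 1/6.

1/6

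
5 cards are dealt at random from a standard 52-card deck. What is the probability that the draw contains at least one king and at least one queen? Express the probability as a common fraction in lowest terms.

There are C(52,5) = 2598960 possible draws.
By inclusion-exclusion on the complements, draws missing all kings or all queens: C(48,5) + C(48,5) − C(44,5) = 1712304 + 1712304 − 1086008 = 2338600.
So draws with at least one of each: 2598960 − 2338600 = 260360, probability 260360/2598960 = 6509/64974.

6509/64974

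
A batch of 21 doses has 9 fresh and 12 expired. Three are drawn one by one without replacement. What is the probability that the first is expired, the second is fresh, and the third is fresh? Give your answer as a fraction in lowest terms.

Multiply the conditional probabilities at each draw: 12/21 · 9/20 · 8/19 = 864/7980 = 72/665.

72/665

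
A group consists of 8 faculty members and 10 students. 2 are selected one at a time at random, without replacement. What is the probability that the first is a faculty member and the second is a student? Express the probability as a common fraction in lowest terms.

40/153

Multiply the conditional probabilities at each draw: 8/18 · 10/17 = 80/306 = 40/153.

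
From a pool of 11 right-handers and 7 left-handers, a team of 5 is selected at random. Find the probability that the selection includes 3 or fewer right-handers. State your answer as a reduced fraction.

23/34

There are C(18,5) = 8568 ways to choose the 5.
Count the complement (more than 3 right-handers): C(11,4)·C(7,1) + C(11,5)·C(7,0) = 2310 + 462 = 2772.
Probability = 1 − 2772/8568 = 5796/8568 = 23/34.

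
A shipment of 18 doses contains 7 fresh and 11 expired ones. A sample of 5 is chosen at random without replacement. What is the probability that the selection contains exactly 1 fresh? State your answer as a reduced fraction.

There are C(18,5) = 8568 ways to choose 5 from 18.
Selections with exactly 1 fresh: choose 1 of the 7 fresh and 4 of the 11 expired, C(7,1)·C(11,4) = 7·330 = 2310.
Probability = 2310/8568 = 55/204.

55/204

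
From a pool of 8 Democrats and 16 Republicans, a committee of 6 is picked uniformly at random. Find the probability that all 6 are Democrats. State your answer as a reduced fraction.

There are C(24,6) = 134596 possible selections.
Selections with all Democrats: C(8,6) = 28.
Probability = 28/134596 = 1/4807.

1/4807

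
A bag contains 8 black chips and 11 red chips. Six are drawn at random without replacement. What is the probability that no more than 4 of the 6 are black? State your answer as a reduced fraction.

Total selections: C(19,6) = 27132.
Favorable selections (no more than 4 black): C(8,0)·C(11,6) + C(8,1)·C(11,5) + C(8,2)·C(11,4) + C(8,3)·C(11,3) + C(8,4)·C(11,2) = 462 + 3696 + 9240 + 9240 + 3850 = 26488.
Probability = 26488/27132 = 946/969.

946/969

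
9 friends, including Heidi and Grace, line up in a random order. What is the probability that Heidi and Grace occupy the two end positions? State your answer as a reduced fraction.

There are 9! = 362880 arrangements.
Place Heidi and Grace at the ends in 2 ways, arrange the remaining 7 in 7! = 5040 ways: 2·5040 = 10080.
Probability = 10080/362880 = 1/36.

1/36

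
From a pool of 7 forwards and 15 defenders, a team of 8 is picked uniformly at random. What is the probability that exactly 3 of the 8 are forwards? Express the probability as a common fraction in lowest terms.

637/1938

There are C(22,8) = 319770 ways to choose 8 from 22.
Selections with exactly 3 forwards: choose 3 of the 7 forwards and 5 of the 15 defenders, C(7,3)·C(15,5) = 35·3003 = 105105.
Probability = 105105/319770 = 637/1938.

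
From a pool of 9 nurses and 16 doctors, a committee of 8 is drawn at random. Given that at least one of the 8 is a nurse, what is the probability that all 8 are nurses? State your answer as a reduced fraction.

1/118745

Work in counts. Selections with at least one nurse: C(25,8) − C(16,8) = 1081575 − 12870 = 1068705.
Of those, selections where all 8 are nurses: C(9,8) = 9.
Conditional probability = 9/1068705 = 1/118745.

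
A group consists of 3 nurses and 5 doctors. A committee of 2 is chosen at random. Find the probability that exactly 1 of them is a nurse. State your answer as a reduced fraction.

15/28

There are C(8,2) = 28 ways to choose 2 from 8.
Selections with exactly 1 nurse: choose 1 of the 3 nurses and 1 of the 5 doctors, C(3,1)·C(5,1) = 3·5 = 15.
Probability = 15/28.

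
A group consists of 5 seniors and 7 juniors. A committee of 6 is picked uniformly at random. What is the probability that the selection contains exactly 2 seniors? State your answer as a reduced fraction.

25/66

The sample space is all 6-subsets of the 12: C(12,6) = 924.
Selections with exactly 2 seniors: choose 2 of the 5 seniors and 4 of the 7 juniors, C(5,2)·C(7,4) = 10·35 = 350.
Probability = 350/924 = 25/66.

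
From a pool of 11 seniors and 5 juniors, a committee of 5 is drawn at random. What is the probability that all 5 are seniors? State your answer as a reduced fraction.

There are C(16,5) = 4368 possible selections.
Selections with all seniors: C(11,5) = 462.
Probability = 462/4368 = 11/104.

11/104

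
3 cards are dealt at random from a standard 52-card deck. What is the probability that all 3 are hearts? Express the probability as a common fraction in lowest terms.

There are C(52,3) = 22100 possible 3-card hands.
Hands that are all hearts: C(13,3) = 286.
Probability = 286/22100 = 11/850.

11/850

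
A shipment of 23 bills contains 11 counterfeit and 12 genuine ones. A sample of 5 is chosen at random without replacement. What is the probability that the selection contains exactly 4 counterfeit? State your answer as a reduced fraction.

360/3059

There are C(23,5) = 33649 ways to choose 5 from 23.
Selections with exactly 4 counterfeit: choose 4 of the 11 counterfeit and 1 of the 12 genuine, C(11,4)·C(12,1) = 330·12 = 3960.
Probability = 3960/33649 = 360/3059.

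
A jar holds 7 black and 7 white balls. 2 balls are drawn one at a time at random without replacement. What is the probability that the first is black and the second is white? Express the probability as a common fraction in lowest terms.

Multiply the conditional probabilities at each draw: 7/14 · 7/13 = 49/182 = 7/26.

7/26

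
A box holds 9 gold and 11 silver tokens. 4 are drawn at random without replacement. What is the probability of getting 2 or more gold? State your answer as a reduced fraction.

202/323

Total selections: C(20,4) = 4845.
Count the complement (fewer than 2 gold): C(9,0)·C(11,4) + C(9,1)·C(11,3) = 330 + 1485 = 1815.
Probability = 1 − 1815/4845 = 3030/4845 = 202/323.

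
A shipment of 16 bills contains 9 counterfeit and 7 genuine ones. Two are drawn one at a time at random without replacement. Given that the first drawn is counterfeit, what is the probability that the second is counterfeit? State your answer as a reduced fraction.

8/15

After removing one counterfeit, 15 remain: 8 counterfeit and 7 genuine.
So the probability the next is counterfeit is 8/15.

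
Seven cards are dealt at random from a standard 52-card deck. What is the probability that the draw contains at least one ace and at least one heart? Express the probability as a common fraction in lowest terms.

There are C(52,7) = 133784560 possible draws.
By inclusion-exclusion on the complements, draws missing all aces or all hearts: C(48,7) + C(39,7) − C(36,7) = 73629072 + 15380937 − 8347680 = 80662329.
So draws with at least one of each: 133784560 − 80662329 = 53122231, probability 53122231/133784560.

53122231/133784560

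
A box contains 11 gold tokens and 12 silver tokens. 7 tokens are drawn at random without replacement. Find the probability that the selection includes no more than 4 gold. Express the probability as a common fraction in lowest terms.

333/391

Total selections: C(23,7) = 245157.
Favorable selections (no more than 4 gold): C(11,0)·C(12,7) + C(11,1)·C(12,6) + C(11,2)·C(12,5) + C(11,3)·C(12,4) + C(11,4)·C(12,3) = 792 + 10164 + 43560 + 81675 + 72600 = 208791.
Probability = 208791/245157 = 333/391.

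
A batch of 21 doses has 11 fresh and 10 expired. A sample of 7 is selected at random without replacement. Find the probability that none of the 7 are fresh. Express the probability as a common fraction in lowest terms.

There are C(21,7) = 116280 possible selections.
Selections with no fresh (all expired): C(10,7) = 120.
Probability = 120/116280 = 1/969.

1/969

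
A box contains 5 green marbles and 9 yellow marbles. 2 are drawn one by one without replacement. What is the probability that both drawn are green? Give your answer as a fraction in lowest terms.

10/91

Multiply the conditional probabilities at each draw: 5/14 · 4/13 = 20/182 = 10/91.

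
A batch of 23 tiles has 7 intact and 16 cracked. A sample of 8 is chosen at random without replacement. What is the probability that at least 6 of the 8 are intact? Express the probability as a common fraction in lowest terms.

428/245157

Total selections: C(23,8) = 490314.
Favorable selections (at least 6 intact): C(7,6)·C(16,2) + C(7,7)·C(16,1) = 840 + 16 = 856.
Probability = 856/490314 = 428/245157.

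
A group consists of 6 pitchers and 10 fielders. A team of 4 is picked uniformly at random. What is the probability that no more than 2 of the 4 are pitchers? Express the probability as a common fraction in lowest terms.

321/364

Total selections: C(16,4) = 1820.
Count the complement (more than 2 pitchers): C(6,3)·C(10,1) + C(6,4)·C(10,0) = 200 + 15 = 215.
Probability = 1 − 215/1820 = 1605/1820 = 321/364.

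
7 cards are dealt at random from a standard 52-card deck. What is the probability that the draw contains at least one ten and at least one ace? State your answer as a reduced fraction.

There are C(52,7) = 133784560 possible draws.
By inclusion-exclusion on the complements, draws missing all tens or all aces: C(48,7) + C(48,7) − C(44,7) = 73629072 + 73629072 − 38320568 = 108937576.
So draws with at least one of each: 133784560 − 108937576 = 24846984, probability 24846984/133784560 = 3105873/16723070.

3105873/16723070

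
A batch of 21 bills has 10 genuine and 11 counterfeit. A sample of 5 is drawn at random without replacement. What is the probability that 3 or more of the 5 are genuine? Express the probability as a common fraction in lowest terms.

1018/2261

Total selections: C(21,5) = 20349.
Favorable selections (3 or more genuine): C(10,3)·C(11,2) + C(10,4)·C(11,1) + C(10,5)·C(11,0) = 6600 + 2310 + 252 = 9162.
Probability = 9162/20349 = 1018/2261.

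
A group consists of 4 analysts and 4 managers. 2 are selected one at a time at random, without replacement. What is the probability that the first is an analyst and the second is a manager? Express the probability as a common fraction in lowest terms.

Multiply the conditional probabilities at each draw: 4/8 · 4/7 = 16/56 = 2/7.

2/7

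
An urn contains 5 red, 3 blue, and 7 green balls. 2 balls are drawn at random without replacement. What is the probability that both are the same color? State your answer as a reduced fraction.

34/105

There are C(15,2) = 105 ways to draw 2 balls.
All same color: C(5,2) + C(3,2) + C(7,2) = 10 + 3 + 21 = 34.
Probability = 34/105.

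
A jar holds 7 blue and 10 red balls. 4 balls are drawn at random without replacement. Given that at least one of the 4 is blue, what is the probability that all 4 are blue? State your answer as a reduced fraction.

Work in counts. Selections with at least one blue: C(17,4) − C(10,4) = 2380 − 210 = 2170.
Of those, selections where all 4 are blue: C(7,4) = 35.
Conditional probability = 35/2170 = 1/62.

1/62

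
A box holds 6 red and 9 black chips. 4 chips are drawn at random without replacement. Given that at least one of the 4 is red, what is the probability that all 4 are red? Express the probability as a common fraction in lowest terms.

Work in counts. Selections with at least one red: C(15,4) − C(9,4) = 1365 − 126 = 1239.
Of those, selections where all 4 are red: C(6,4) = 15.
Conditional probability = 15/1239 = 5/413.

5/413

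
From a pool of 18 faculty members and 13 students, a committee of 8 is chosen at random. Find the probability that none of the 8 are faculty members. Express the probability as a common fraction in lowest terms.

11/67425

There are C(31,8) = 7888725 possible selections.
Selections with no faculty members (all students): C(13,8) = 1287.
Probability = 1287/7888725 = 11/67425.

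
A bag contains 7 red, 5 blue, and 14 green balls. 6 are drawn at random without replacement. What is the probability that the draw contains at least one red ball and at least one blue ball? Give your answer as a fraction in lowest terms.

There are C(26,6) = 230230 possible draws.
By inclusion-exclusion on the complements, draws missing all red or all blue: C(19,6) + C(21,6) − C(14,6) = 27132 + 54264 − 3003 = 78393.
So draws with at least one of each: 230230 − 78393 = 151837, probability 151837/230230 = 21691/32890.

21691/32890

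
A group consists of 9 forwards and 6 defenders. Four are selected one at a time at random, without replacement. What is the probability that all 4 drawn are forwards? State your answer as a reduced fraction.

6/65

Multiply the conditional probabilities at each draw: 9/15 · 8/14 · 7/13 · 6/12 = 3024/32760 = 6/65.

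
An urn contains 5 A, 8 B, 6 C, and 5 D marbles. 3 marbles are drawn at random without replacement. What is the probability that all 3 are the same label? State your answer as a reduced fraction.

There are C(24,3) = 2024 ways to draw 3 marbles.
All same label: C(5,3) + C(8,3) + C(6,3) + C(5,3) = 10 + 56 + 20 + 10 = 96.
Probability = 96/2024 = 12/253.

12/253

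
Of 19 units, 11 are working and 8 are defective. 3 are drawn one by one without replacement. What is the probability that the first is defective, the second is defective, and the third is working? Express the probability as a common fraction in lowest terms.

308/2907

Multiply the conditional probabilities at each draw: 8/19 · 7/18 · 11/17 = 616/5814 = 308/2907.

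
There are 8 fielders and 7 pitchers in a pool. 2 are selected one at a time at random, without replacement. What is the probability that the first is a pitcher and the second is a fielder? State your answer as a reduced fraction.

Multiply the conditional probabilities at each draw: 7/15 · 8/14 = 56/210 = 4/15.

4/15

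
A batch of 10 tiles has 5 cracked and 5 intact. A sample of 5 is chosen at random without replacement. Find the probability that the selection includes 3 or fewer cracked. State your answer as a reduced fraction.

There are C(10,5) = 252 ways to choose the 5.
Count the complement (more than 3 cracked): C(5,4)·C(5,1) + C(5,5)·C(5,0) = 25 + 1 = 26.
Probability = 1 − 26/252 = 226/252 = 113/126.

113/126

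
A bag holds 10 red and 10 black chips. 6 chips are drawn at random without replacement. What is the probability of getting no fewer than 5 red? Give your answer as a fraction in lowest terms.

There are C(20,6) = 38760 ways to choose the 6.
Favorable selections (no fewer than 5 red): C(10,5)·C(10,1) + C(10,6)·C(10,0) = 2520 + 210 = 2730.
Probability = 2730/38760 = 91/1292.

91/1292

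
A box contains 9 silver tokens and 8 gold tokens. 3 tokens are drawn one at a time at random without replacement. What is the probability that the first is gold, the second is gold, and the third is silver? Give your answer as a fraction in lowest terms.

Multiply the conditional probabilities at each draw: 8/17 · 7/16 · 9/15 = 504/4080 = 21/170.

21/170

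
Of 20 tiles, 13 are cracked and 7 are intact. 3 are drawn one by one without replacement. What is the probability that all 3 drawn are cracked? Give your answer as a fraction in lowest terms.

143/570

Multiply the conditional probabilities at each draw: 13/20 · 12/19 · 11/18 = 1716/6840 = 143/570.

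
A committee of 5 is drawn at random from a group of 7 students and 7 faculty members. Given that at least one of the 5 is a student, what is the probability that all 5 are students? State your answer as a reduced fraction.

Work in counts. Selections with at least one student: C(14,5) − C(7,5) = 2002 − 21 = 1981.
Of those, selections where all 5 are students: C(7,5) = 21.
Conditional probability = 21/1981 = 3/283.

3/283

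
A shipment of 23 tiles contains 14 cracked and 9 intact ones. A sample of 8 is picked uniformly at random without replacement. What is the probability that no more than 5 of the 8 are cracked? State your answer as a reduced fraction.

10555/14858

There are C(23,8) = 490314 ways to choose the 8.
Count the complement (more than 5 cracked): C(14,6)·C(9,2) + C(14,7)·C(9,1) + C(14,8)·C(9,0) = 108108 + 30888 + 3003 = 141999.
Probability = 1 − 141999/490314 = 348315/490314 = 10555/14858.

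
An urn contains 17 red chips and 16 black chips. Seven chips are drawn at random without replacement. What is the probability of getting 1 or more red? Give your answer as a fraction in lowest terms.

24208/24273

There are C(33,7) = 4272048 ways to choose the 7.
The complement is all 7 are black: C(16,7) = 11440.
Probability = 1 − 11440/4272048 = 4260608/4272048 = 24208/24273.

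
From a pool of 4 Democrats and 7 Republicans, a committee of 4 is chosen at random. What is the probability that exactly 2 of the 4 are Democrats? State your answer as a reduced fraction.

21/55

Total number of selections: C(11,4) = 330.
Selections with exactly 2 Democrats: choose 2 of the 4 Democrats and 2 of the 7 Republicans, C(4,2)·C(7,2) = 6·21 = 126.
Probability = 126/330 = 21/55.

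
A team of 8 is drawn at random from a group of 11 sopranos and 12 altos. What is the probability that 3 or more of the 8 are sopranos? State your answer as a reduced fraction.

There are C(23,8) = 490314 ways to choose the 8.
Count the complement (fewer than 3 sopranos): C(11,0)·C(12,8) + C(11,1)·C(12,7) + C(11,2)·C(12,6) = 495 + 8712 + 50820 = 60027.
Probability = 1 − 60027/490314 = 430287/490314 = 767/874.

767/874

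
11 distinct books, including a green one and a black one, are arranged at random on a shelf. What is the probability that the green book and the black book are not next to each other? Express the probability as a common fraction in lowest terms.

9/11

There are 11! = 39916800 arrangements.
Arrangements with the green book and the black book adjacent: 2·10! = 7257600.
So not adjacent: 39916800 − 7257600 = 32659200, probability 32659200/39916800 = 9/11.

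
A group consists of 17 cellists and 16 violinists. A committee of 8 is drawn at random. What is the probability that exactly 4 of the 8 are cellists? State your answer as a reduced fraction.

The sample space is all 8-subsets of the 33: C(33,8) = 13884156.
Selections with exactly 4 cellists: choose 4 of the 17 cellists and 4 of the 16 violinists, C(17,4)·C(16,4) = 2380·1820 = 4331600.
Probability = 4331600/13884156 = 83300/267003.

83300/267003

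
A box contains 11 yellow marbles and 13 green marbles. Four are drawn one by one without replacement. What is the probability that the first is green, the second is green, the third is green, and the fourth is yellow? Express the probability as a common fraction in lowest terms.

143/1932

Multiply the conditional probabilities at each draw: 13/24 · 12/23 · 11/22 · 11/21 = 18876/255024 = 143/1932.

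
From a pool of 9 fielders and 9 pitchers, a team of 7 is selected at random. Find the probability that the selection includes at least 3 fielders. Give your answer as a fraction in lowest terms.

Total selections: C(18,7) = 31824.
Count the complement (fewer than 3 fielders): C(9,0)·C(9,7) + C(9,1)·C(9,6) + C(9,2)·C(9,5) = 36 + 756 + 4536 = 5328.
Probability = 1 − 5328/31824 = 26496/31824 = 184/221.

184/221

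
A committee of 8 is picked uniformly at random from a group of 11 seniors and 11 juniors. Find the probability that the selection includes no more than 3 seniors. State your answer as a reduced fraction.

There are C(22,8) = 319770 ways to choose the 8.
Favorable selections (no more than 3 seniors): C(11,0)·C(11,8) + C(11,1)·C(11,7) + C(11,2)·C(11,6) + C(11,3)·C(11,5) = 165 + 3630 + 25410 + 76230 = 105435.
Probability = 105435/319770 = 213/646.

213/646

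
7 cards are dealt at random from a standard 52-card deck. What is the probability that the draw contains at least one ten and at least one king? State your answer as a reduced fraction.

3105873/16723070

There are C(52,7) = 133784560 possible draws.
By inclusion-exclusion on the complements, draws missing all tens or all kings: C(48,7) + C(48,7) − C(44,7) = 73629072 + 73629072 − 38320568 = 108937576.
So draws with at least one of each: 133784560 − 108937576 = 24846984, probability 24846984/133784560 = 3105873/16723070.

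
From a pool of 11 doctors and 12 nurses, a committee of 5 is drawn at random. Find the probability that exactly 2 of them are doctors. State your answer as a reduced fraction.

1100/3059

Total number of selections: C(23,5) = 33649.
Selections with exactly 2 doctors: choose 2 of the 11 doctors and 3 of the 12 nurses, C(11,2)·C(12,3) = 55·220 = 12100.
Probability = 12100/33649 = 1100/3059.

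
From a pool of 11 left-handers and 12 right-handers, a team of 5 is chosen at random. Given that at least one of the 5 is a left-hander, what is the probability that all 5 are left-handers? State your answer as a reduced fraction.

42/2987

Work in counts. Selections with at least one left-hander: C(23,5) − C(12,5) = 33649 − 792 = 32857.
Of those, selections where all 5 are left-handers: C(11,5) = 462.
Conditional probability = 462/32857 = 42/2987.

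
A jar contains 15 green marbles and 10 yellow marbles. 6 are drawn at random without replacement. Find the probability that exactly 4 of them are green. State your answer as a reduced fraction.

There are C(25,6) = 177100 ways to choose 6 from 25.
Selections with exactly 4 green: choose 4 of the 15 green and 2 of the 10 yellow, C(15,4)·C(10,2) = 1365·45 = 61425.
Probability = 61425/177100 = 351/1012.

351/1012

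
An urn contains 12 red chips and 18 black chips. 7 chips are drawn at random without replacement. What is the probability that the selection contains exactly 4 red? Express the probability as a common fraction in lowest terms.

374/1885

Total number of selections: C(30,7) = 2035800.
Selections with exactly 4 red: choose 4 of the 12 red and 3 of the 18 black, C(12,4)·C(18,3) = 495·816 = 403920.
Probability = 403920/2035800 = 374/1885.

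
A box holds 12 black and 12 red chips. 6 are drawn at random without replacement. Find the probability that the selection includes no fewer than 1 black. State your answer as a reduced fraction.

434/437

There are C(24,6) = 134596 ways to choose the 6.
The complement is all 6 are red: C(12,6) = 924.
Probability = 1 − 924/134596 = 133672/134596 = 434/437.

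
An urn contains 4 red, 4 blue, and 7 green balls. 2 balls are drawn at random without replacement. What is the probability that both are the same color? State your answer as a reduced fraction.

11/35

There are C(15,2) = 105 ways to draw 2 balls.
All same color: C(4,2) + C(4,2) + C(7,2) = 6 + 6 + 21 = 33.
Probability = 33/105 = 11/35.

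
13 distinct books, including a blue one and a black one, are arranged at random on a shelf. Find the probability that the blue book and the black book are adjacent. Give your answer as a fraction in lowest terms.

2/13

There are 13! = 6227020800 arrangements.
Treat the blue book and the black book as a block: 12! arrangements of the blocks × 2 orders within the block = 2·479001600 = 958003200.
Probability = 958003200/6227020800 = 2/13.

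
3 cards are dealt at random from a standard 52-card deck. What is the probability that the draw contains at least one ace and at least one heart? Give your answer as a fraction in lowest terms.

There are C(52,3) = 22100 possible draws.
By inclusion-exclusion on the complements, draws missing all aces or all hearts: C(48,3) + C(39,3) − C(36,3) = 17296 + 9139 − 7140 = 19295.
So draws with at least one of each: 22100 − 19295 = 2805, probability 2805/22100 = 33/260.

33/260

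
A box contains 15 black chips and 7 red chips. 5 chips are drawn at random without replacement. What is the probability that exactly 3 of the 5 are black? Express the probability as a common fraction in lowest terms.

455/1254

There are C(22,5) = 26334 ways to choose 5 from 22.
Selections with exactly 3 black: choose 3 of the 15 black and 2 of the 7 red, C(15,3)·C(7,2) = 455·21 = 9555.
Probability = 9555/26334 = 455/1254.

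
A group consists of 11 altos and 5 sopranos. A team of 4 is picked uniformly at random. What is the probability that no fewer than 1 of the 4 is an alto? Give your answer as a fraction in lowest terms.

Total selections: C(16,4) = 1820.
The complement is all 4 are sopranos: C(5,4) = 5.
Probability = 1 − 5/1820 = 1815/1820 = 363/364.

363/364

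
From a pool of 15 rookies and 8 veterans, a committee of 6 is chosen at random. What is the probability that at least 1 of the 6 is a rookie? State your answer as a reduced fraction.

There are C(23,6) = 100947 ways to choose the 6.
The complement is all 6 are veterans: C(8,6) = 28.
Probability = 1 − 28/100947 = 100919/100947 = 14417/14421.

14417/14421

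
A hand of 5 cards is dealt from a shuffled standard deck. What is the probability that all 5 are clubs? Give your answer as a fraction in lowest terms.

There are C(52,5) = 2598960 possible 5-card hands.
Hands that are all clubs: C(13,5) = 1287.
Probability = 1287/2598960 = 33/66640.

33/66640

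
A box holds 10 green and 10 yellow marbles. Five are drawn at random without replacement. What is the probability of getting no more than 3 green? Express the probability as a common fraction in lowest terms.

Total selections: C(20,5) = 15504.
Favorable selections (no more than 3 green): C(10,0)·C(10,5) + C(10,1)·C(10,4) + C(10,2)·C(10,3) + C(10,3)·C(10,2) = 252 + 2100 + 5400 + 5400 = 13152.
Probability = 13152/15504 = 274/323.

274/323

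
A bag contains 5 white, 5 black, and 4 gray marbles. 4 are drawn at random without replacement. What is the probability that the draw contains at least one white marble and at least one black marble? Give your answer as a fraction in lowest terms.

There are C(14,4) = 1001 possible draws.
By inclusion-exclusion on the complements, draws missing all white or all black: C(9,4) + C(9,4) − C(4,4) = 126 + 126 − 1 = 251.
So draws with at least one of each: 1001 − 251 = 750, probability 750/1001.

750/1001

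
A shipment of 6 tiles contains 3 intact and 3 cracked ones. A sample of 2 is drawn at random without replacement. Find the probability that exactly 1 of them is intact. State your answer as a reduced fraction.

Total number of selections: C(6,2) = 15.
Selections with exactly 1 intact: choose 1 of the 3 intact and 1 of the 3 cracked, C(3,1)·C(3,1) = 3·3 = 9.
Probability = 9/15 = 3/5.

3/5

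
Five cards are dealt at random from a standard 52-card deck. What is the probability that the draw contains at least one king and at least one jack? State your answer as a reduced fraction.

There are C(52,5) = 2598960 possible draws.
By inclusion-exclusion on the complements, draws missing all kings or all jacks: C(48,5) + C(48,5) − C(44,5) = 1712304 + 1712304 − 1086008 = 2338600.
So draws with at least one of each: 2598960 − 2338600 = 260360, probability 260360/2598960 = 6509/64974.

6509/64974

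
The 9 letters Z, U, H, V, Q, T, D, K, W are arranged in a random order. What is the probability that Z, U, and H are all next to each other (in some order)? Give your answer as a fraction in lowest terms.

There are 9! = 362880 arrangements.
Treat the three as one block: 7! placements × 3! orders within the block = 5040·6 = 30240.
Probability = 30240/362880 = 1/12.

1/12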